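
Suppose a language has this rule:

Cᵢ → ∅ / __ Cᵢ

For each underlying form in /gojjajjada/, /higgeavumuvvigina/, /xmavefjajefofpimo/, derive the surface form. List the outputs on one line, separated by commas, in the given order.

gojajada, higeavumuvigina, xmavefjajefofpimo

/gojjajjada/: /jj/ is a geminate; the first /j/ deletes. /jj/ is a geminate; the first /j/ deletes. → [gojajada].
/higgeavumuvvigina/: /gg/ is a geminate; the first /g/ deletes. /vv/ is a geminate; the first /v/ deletes. → [higeavumuvigina].
/xmavefjajefofpimo/: the rule's environment is not met; surfaces unchanged as [xmavefjajefofpimo].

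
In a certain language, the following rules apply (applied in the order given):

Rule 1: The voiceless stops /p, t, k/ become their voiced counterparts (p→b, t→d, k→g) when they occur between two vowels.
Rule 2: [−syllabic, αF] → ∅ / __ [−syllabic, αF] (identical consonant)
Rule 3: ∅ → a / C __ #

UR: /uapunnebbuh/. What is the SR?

Rule 1 (intervocalic voicing): /p/ is a voiceless stop between vowels /a/ and /u/, so it voices to [b]. /uapunnebbuh/ → uabunnebbuh.
Rule 2 (degemination): /nn/ is a geminate; the first /n/ deletes. /bb/ is a geminate; the first /b/ deletes. /uabunnebbuh/ → uabunebuh.
Rule 3 (final a-epenthesis): the form ends in the consonant /h/, so [a] is inserted word-finally. /uabunebuh/ → uabunebuha.

uabunebuha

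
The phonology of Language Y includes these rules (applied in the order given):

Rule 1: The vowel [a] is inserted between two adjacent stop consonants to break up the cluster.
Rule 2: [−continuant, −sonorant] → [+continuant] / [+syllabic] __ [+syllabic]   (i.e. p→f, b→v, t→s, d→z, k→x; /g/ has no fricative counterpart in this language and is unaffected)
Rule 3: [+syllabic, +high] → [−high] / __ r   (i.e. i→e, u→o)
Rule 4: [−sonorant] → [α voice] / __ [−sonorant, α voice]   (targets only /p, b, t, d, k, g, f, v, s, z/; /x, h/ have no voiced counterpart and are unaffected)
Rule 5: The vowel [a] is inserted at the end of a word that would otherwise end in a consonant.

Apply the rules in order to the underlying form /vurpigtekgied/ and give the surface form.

vorpigasexagieda

Rule 1 (stop-cluster a-epenthesis): /g/ and /t/ form a stop–stop cluster, so [a] is inserted between them. /k/ and /g/ form a stop–stop cluster, so [a] is inserted between them. /vurpigtekgied/ → vurpigatekagied.
Rule 2 (intervocalic spirantization): /t/ is a stop between vowels /a/ and /e/, so it spirantizes to the fricative [s]. /k/ is a stop between vowels /e/ and /a/, so it spirantizes to the fricative [x]. /vurpigatekagied/ → vurpigasexagied.
Rule 3 (pre-rhotic lowering): /u/ is a high vowel immediately before /r/, so it lowers to [o]. /vurpigasexagied/ → vorpigasexagied.
Rule 4 (regressive voicing assimilation): no segment meets the environment; /vorpigasexagied/ is unchanged.
Rule 5 (final a-epenthesis): the form ends in the consonant /d/, so [a] is inserted word-finally. /vorpigasexagied/ → vorpigasexagieda.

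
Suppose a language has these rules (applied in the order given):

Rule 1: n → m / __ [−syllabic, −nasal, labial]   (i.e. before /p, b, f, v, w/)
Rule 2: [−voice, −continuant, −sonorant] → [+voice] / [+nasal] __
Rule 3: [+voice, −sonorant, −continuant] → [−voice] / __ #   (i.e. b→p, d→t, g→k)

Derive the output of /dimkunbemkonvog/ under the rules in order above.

dimgumbemgomvok

Rule 1 (nasal place assimilation): /n/ precedes the labial consonant /b/, so it assimilates in place to [m]. /n/ precedes the labial consonant /v/, so it assimilates in place to [m]. /dimkunbemkonvog/ → dimkumbemkomvog.
Rule 2 (post-nasal voicing): /k/ is a voiceless stop immediately after the nasal /m/, so it voices to [g]. /k/ is a voiceless stop immediately after the nasal /m/, so it voices to [g]. /dimkumbemkomvog/ → dimgumbemgomvog.
Rule 3 (final devoicing): /g/ is a voiced stop in word-final position, so it devoices to [k]. /dimgumbemgomvog/ → dimgumbemgomvok.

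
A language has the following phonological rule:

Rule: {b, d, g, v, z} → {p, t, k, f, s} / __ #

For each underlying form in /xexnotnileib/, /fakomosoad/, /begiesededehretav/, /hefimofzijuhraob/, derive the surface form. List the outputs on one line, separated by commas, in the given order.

/xexnotnileib/: /b/ is a voiced obstruent in word-final position, so it devoices to [p]. → [xexnotnileip].
/fakomosoad/: /d/ is a voiced obstruent in word-final position, so it devoices to [t]. → [fakomosoat].
/begiesededehretav/: /v/ is a voiced obstruent in word-final position, so it devoices to [f]. → [begiesededehretaf].
/hefimofzijuhraob/: /b/ is a voiced obstruent in word-final position, so it devoices to [p]. → [hefimofzijuhraop].

xexnotnileip, fakomosoat, begiesededehretaf, hefimofzijuhraop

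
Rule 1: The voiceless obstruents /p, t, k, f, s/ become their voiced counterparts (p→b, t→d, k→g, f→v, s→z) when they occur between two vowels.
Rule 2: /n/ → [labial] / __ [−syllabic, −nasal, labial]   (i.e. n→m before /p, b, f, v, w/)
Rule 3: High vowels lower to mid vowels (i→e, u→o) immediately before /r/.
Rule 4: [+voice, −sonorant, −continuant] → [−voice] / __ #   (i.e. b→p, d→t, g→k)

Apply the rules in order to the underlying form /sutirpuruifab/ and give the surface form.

Rule 1 (intervocalic voicing): /t/ is a voiceless obstruent between vowels /u/ and /i/, so it voices to [d]. /f/ is a voiceless obstruent between vowels /i/ and /a/, so it voices to [v]. /sutirpuruifab/ → sudirpuruivab.
Rule 2 (nasal place assimilation): no segment meets the environment; /sudirpuruivab/ is unchanged.
Rule 3 (pre-rhotic lowering): /i/ is a high vowel immediately before /r/, so it lowers to [e]. /u/ is a high vowel immediately before /r/, so it lowers to [o]. /sudirpuruivab/ → suderporuivab.
Rule 4 (final devoicing): /b/ is a voiced stop in word-final position, so it devoices to [p]. /suderporuivab/ → suderporuivap.

suderporuivap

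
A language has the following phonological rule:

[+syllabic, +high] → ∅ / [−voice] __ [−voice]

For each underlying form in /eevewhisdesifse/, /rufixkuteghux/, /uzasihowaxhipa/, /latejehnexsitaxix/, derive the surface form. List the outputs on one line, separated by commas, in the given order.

eevewhsdesfse, rufxkteghx, uzashowaxhpa, latejehnexstaxx

/eevewhisdesifse/: /i/ is a high vowel flanked by voiceless consonants /h/ and /s/, so it deletes. /i/ is a high vowel flanked by voiceless consonants /s/ and /f/, so it deletes. → [eevewhsdesfse].
/rufixkuteghux/: /i/ is a high vowel flanked by voiceless consonants /f/ and /x/, so it deletes. /u/ is a high vowel flanked by voiceless consonants /k/ and /t/, so it deletes. /u/ is a high vowel flanked by voiceless consonants /h/ and /x/, so it deletes. → [rufxkteghx].
/uzasihowaxhipa/: /i/ is a high vowel flanked by voiceless consonants /s/ and /h/, so it deletes. /i/ is a high vowel flanked by voiceless consonants /h/ and /p/, so it deletes. → [uzashowaxhpa].
/latejehnexsitaxix/: /i/ is a high vowel flanked by voiceless consonants /s/ and /t/, so it deletes. /i/ is a high vowel flanked by voiceless consonants /x/ and /x/, so it deletes. → [latejehnexstaxx].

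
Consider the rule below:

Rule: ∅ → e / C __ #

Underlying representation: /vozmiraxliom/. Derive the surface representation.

vozmiraxliome

the form ends in the consonant /m/, so [e] is inserted word-finally.
Surface form: [vozmiraxliome].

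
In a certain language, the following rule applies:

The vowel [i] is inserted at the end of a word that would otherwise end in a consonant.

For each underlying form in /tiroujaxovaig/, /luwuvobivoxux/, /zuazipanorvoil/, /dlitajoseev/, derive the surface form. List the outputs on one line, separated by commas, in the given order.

tiroujaxovaigi, luwuvobivoxuxi, zuazipanorvoili, dlitajoseevi

/tiroujaxovaig/: the form ends in the consonant /g/, so [i] is inserted word-finally. → [tiroujaxovaigi].
/luwuvobivoxux/: the form ends in the consonant /x/, so [i] is inserted word-finally. → [luwuvobivoxuxi].
/zuazipanorvoil/: the form ends in the consonant /l/, so [i] is inserted word-finally. → [zuazipanorvoili].
/dlitajoseev/: the form ends in the consonant /v/, so [i] is inserted word-finally. → [dlitajoseevi].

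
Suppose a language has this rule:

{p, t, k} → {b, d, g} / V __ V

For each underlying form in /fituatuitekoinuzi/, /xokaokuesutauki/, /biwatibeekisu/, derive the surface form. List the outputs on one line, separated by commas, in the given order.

/fituatuitekoinuzi/: /t/ is a voiceless stop between vowels /i/ and /u/, so it voices to [d]. /t/ is a voiceless stop between vowels /a/ and /u/, so it voices to [d]. /t/ is a voiceless stop between vowels /i/ and /e/, so it voices to [d]. /k/ is a voiceless stop between vowels /e/ and /o/, so it voices to [g]. → [fiduaduidegoinuzi].
/xokaokuesutauki/: /k/ is a voiceless stop between vowels /o/ and /a/, so it voices to [g]. /k/ is a voiceless stop between vowels /o/ and /u/, so it voices to [g]. /t/ is a voiceless stop between vowels /u/ and /a/, so it voices to [d]. /k/ is a voiceless stop between vowels /u/ and /i/, so it voices to [g]. → [xogaoguesudaugi].
/biwatibeekisu/: /t/ is a voiceless stop between vowels /a/ and /i/, so it voices to [d]. /k/ is a voiceless stop between vowels /e/ and /i/, so it voices to [g]. → [biwadibeegisu].

fiduaduidegoinuzi, xogaoguesudaugi, biwadibeegisu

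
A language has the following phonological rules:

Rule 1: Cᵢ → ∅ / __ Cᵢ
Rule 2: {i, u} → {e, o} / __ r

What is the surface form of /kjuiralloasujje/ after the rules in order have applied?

Rule 1 (degemination): /ll/ is a geminate; the first /l/ deletes. /jj/ is a geminate; the first /j/ deletes. /kjuiralloasujje/ → kjuiraloasuje.
Rule 2 (pre-rhotic lowering): /i/ is a high vowel immediately before /r/, so it lowers to [e]. /kjuiraloasuje/ → kjueraloasuje.

kjueraloasuje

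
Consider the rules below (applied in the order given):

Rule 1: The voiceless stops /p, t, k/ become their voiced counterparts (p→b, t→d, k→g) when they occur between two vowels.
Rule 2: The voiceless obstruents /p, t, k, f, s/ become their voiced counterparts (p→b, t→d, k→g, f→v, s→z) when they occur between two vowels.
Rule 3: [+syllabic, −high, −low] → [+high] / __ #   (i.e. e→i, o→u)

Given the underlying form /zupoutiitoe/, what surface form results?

Rule 1 (intervocalic voicing): /p/ is a voiceless stop between vowels /u/ and /o/, so it voices to [b]. /t/ is a voiceless stop between vowels /u/ and /i/, so it voices to [d]. /t/ is a voiceless stop between vowels /i/ and /o/, so it voices to [d]. /zupoutiitoe/ → zuboudiidoe.
Rule 2 (intervocalic voicing): no segment meets the environment; /zuboudiidoe/ is unchanged.
Rule 3 (final vowel raising): /e/ is a mid vowel in word-final position, so it raises to [i]. /zuboudiidoe/ → zuboudiidoi.

zuboudiidoi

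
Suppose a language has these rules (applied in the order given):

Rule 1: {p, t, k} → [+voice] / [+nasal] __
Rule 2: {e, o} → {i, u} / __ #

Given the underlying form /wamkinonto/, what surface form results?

Rule 1 (post-nasal voicing): /k/ is a voiceless stop immediately after the nasal /m/, so it voices to [g]. /t/ is a voiceless stop immediately after the nasal /n/, so it voices to [d]. /wamkinonto/ → wamginondo.
Rule 2 (final vowel raising): /o/ is a mid vowel in word-final position, so it raises to [u]. /wamginondo/ → wamginondu.

wamginondu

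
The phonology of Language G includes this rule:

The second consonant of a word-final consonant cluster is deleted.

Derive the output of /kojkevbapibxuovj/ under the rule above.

kojkevbapibxuov

/j/ is the second consonant of a word-final cluster /vj/, so it deletes.
Surface form: [kojkevbapibxuov].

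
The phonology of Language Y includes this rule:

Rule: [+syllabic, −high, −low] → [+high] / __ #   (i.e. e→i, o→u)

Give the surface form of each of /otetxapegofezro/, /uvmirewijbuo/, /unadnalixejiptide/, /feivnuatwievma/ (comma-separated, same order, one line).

/otetxapegofezro/: /o/ is a mid vowel in word-final position, so it raises to [u]. → [otetxapegofezru].
/uvmirewijbuo/: /o/ is a mid vowel in word-final position, so it raises to [u]. → [uvmirewijbuu].
/unadnalixejiptide/: /e/ is a mid vowel in word-final position, so it raises to [i]. → [unadnalixejiptidi].
/feivnuatwievma/: the rule's environment is not met; surfaces unchanged as [feivnuatwievma].

otetxapegofezru, uvmirewijbuu, unadnalixejiptidi, feivnuatwievma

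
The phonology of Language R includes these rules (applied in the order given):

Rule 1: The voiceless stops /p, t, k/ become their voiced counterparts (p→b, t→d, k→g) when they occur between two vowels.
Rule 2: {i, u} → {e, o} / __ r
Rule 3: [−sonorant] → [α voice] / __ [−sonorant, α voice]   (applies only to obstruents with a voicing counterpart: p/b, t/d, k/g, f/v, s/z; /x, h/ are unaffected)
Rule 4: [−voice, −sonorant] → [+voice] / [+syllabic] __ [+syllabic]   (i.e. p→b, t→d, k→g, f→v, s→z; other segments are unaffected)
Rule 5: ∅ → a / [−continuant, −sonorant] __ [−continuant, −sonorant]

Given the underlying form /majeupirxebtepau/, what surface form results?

Rule 1 (intervocalic voicing): /p/ is a voiceless stop between vowels /u/ and /i/, so it voices to [b]. /p/ is a voiceless stop between vowels /e/ and /a/, so it voices to [b]. /majeupirxebtepau/ → majeubirxebtebau.
Rule 2 (pre-rhotic lowering): /i/ is a high vowel immediately before /r/, so it lowers to [e]. /majeubirxebtebau/ → majeuberxebtebau.
Rule 3 (regressive voicing assimilation): /b/ precedes the voiceless obstruent /t/, so it devoices to [p] by assimilation. /majeuberxebtebau/ → majeuberxeptebau.
Rule 4 (intervocalic voicing): no segment meets the environment; /majeuberxeptebau/ is unchanged.
Rule 5 (stop-cluster a-epenthesis): /p/ and /t/ form a stop–stop cluster, so [a] is inserted between them. /majeuberxeptebau/ → majeuberxepatebau.

majeuberxepatebau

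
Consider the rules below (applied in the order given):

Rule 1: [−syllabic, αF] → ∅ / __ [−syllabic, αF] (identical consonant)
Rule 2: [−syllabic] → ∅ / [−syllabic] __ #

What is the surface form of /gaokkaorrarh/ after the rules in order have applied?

gaokaorar

Rule 1 (degemination): /kk/ is a geminate; the first /k/ deletes. /rr/ is a geminate; the first /r/ deletes. /gaokkaorrarh/ → gaokaorarh.
Rule 2 (final cluster simplification): /h/ is the second consonant of a word-final cluster /rh/, so it deletes. /gaokaorarh/ → gaokaorar.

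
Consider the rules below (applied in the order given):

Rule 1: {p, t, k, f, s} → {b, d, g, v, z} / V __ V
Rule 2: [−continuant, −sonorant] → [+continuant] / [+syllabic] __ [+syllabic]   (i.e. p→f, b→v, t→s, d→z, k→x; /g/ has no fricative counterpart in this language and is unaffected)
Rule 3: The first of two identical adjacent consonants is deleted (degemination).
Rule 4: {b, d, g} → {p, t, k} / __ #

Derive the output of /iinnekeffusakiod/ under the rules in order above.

Rule 1 (intervocalic voicing): /k/ is a voiceless obstruent between vowels /e/ and /e/, so it voices to [g]. /s/ is a voiceless obstruent between vowels /u/ and /a/, so it voices to [z]. /k/ is a voiceless obstruent between vowels /a/ and /i/, so it voices to [g]. /iinnekeffusakiod/ → iinnegeffuzagiod.
Rule 2 (intervocalic spirantization): no segment meets the environment; /iinnegeffuzagiod/ is unchanged.
Rule 3 (degemination): /nn/ is a geminate; the first /n/ deletes. /ff/ is a geminate; the first /f/ deletes. /iinnegeffuzagiod/ → iinegefuzagiod.
Rule 4 (final devoicing): /d/ is a voiced stop in word-final position, so it devoices to [t]. /iinegefuzagiod/ → iinegefuzagiot.

iinegefuzagiot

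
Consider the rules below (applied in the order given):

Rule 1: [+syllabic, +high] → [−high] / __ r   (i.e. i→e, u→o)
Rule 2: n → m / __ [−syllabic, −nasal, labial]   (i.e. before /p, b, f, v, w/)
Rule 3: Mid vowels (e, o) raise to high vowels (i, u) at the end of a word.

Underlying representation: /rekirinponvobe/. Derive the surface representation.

Rule 1 (pre-rhotic lowering): /i/ is a high vowel immediately before /r/, so it lowers to [e]. /rekirinponvobe/ → rekerinponvobe.
Rule 2 (nasal place assimilation): /n/ precedes the labial consonant /p/, so it assimilates in place to [m]. /n/ precedes the labial consonant /v/, so it assimilates in place to [m]. /rekerinponvobe/ → rekerimpomvobe.
Rule 3 (final vowel raising): /e/ is a mid vowel in word-final position, so it raises to [i]. /rekerimpomvobe/ → rekerimpomvobi.

rekerimpomvobi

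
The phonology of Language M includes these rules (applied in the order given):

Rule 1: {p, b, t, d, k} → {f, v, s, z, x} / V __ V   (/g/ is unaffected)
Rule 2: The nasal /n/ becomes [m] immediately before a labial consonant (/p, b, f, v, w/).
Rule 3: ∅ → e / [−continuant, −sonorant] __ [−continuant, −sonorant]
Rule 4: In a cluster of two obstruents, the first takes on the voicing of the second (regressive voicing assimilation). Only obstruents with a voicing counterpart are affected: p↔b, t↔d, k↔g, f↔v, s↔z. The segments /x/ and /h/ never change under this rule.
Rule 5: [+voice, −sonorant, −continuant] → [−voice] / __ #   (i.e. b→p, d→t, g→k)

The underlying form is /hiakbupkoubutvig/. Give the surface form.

hiakebupekouvudvik

Rule 1 (intervocalic spirantization): /b/ is a stop between vowels /u/ and /u/, so it spirantizes to the fricative [v]. /hiakbupkoubutvig/ → hiakbupkouvutvig.
Rule 2 (nasal place assimilation): no segment meets the environment; /hiakbupkouvutvig/ is unchanged.
Rule 3 (stop-cluster e-epenthesis): /k/ and /b/ form a stop–stop cluster, so [e] is inserted between them. /p/ and /k/ form a stop–stop cluster, so [e] is inserted between them. /hiakbupkouvutvig/ → hiakebupekouvutvig.
Rule 4 (regressive voicing assimilation): /t/ precedes the voiced obstruent /v/, so it voices to [d] by assimilation. /hiakebupekouvutvig/ → hiakebupekouvudvig.
Rule 5 (final devoicing): /g/ is a voiced stop in word-final position, so it devoices to [k]. /hiakebupekouvudvig/ → hiakebupekouvudvik.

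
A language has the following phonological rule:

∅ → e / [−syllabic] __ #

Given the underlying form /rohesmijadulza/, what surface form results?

rohesmijadulza

No segment of /rohesmijadulza/ meets the structural description of the rule, so the form surfaces unchanged.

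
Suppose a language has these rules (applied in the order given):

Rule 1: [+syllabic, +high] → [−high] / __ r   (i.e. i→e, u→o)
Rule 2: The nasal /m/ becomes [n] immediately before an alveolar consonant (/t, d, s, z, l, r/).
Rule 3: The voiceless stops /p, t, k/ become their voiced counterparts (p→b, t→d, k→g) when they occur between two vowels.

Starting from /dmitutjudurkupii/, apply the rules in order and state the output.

Rule 1 (pre-rhotic lowering): /u/ is a high vowel immediately before /r/, so it lowers to [o]. /dmitutjudurkupii/ → dmitutjudorkupii.
Rule 2 (nasal place assimilation): no segment meets the environment; /dmitutjudorkupii/ is unchanged.
Rule 3 (intervocalic voicing): /t/ is a voiceless stop between vowels /i/ and /u/, so it voices to [d]. /p/ is a voiceless stop between vowels /u/ and /i/, so it voices to [b]. /dmitutjudorkupii/ → dmidutjudorkubii.

dmidutjudorkubii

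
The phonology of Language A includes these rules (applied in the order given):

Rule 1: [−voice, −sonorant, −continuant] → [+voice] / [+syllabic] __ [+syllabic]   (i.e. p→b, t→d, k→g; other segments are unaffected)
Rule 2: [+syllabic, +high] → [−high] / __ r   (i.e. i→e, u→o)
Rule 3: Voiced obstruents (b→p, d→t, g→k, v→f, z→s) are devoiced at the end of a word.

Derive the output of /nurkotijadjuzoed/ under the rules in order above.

norkodijadjuzoet

Rule 1 (intervocalic voicing): /t/ is a voiceless stop between vowels /o/ and /i/, so it voices to [d]. /nurkotijadjuzoed/ → nurkodijadjuzoed.
Rule 2 (pre-rhotic lowering): /u/ is a high vowel immediately before /r/, so it lowers to [o]. /nurkodijadjuzoed/ → norkodijadjuzoed.
Rule 3 (final devoicing): /d/ is a voiced obstruent in word-final position, so it devoices to [t]. /norkodijadjuzoed/ → norkodijadjuzoet.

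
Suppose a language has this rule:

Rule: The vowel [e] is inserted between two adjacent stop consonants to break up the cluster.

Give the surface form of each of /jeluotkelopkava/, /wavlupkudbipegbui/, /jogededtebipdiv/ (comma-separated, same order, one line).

/jeluotkelopkava/: /t/ and /k/ form a stop–stop cluster, so [e] is inserted between them. /p/ and /k/ form a stop–stop cluster, so [e] is inserted between them. → [jeluotekelopekava].
/wavlupkudbipegbui/: /p/ and /k/ form a stop–stop cluster, so [e] is inserted between them. /d/ and /b/ form a stop–stop cluster, so [e] is inserted between them. /g/ and /b/ form a stop–stop cluster, so [e] is inserted between them. → [wavlupekudebipegebui].
/jogededtebipdiv/: /d/ and /t/ form a stop–stop cluster, so [e] is inserted between them. /p/ and /d/ form a stop–stop cluster, so [e] is inserted between them. → [jogededetebipediv].

jeluotekelopekava, wavlupekudebipegebui, jogededetebipediv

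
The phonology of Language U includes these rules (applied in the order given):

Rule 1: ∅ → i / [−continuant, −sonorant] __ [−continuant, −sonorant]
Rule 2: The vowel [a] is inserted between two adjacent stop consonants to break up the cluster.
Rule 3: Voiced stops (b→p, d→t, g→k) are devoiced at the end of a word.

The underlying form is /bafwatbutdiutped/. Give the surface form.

Rule 1 (stop-cluster i-epenthesis): /t/ and /b/ form a stop–stop cluster, so [i] is inserted between them. /t/ and /d/ form a stop–stop cluster, so [i] is inserted between them. /t/ and /p/ form a stop–stop cluster, so [i] is inserted between them. /bafwatbutdiutped/ → bafwatibutidiutiped.
Rule 2 (stop-cluster a-epenthesis): no segment meets the environment; /bafwatibutidiutiped/ is unchanged.
Rule 3 (final devoicing): /d/ is a voiced stop in word-final position, so it devoices to [t]. /bafwatibutidiutiped/ → bafwatibutidiutipet.

bafwatibutidiutipet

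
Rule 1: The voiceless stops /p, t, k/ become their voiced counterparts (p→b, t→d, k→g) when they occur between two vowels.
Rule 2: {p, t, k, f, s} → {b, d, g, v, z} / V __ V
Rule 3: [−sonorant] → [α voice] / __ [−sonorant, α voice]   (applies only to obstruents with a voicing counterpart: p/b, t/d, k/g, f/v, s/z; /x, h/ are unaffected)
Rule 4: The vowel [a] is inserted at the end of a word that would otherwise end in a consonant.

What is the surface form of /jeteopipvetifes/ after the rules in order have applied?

Rule 1 (intervocalic voicing): /t/ is a voiceless stop between vowels /e/ and /e/, so it voices to [d]. /p/ is a voiceless stop between vowels /o/ and /i/, so it voices to [b]. /t/ is a voiceless stop between vowels /e/ and /i/, so it voices to [d]. /jeteopipvetifes/ → jedeobipvedifes.
Rule 2 (intervocalic voicing): /f/ is a voiceless obstruent between vowels /i/ and /e/, so it voices to [v]. /jedeobipvedifes/ → jedeobipvedives.
Rule 3 (regressive voicing assimilation): /p/ precedes the voiced obstruent /v/, so it voices to [b] by assimilation. /jedeobipvedives/ → jedeobibvedives.
Rule 4 (final a-epenthesis): the form ends in the consonant /s/, so [a] is inserted word-finally. /jedeobibvedives/ → jedeobibvedivesa.

jedeobibvedivesa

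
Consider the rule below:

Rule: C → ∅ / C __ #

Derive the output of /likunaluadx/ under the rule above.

likunaluad

/x/ is the second consonant of a word-final cluster /dx/, so it deletes.
The other instances of /l/, /k/, /n/, /d/ do not occur in the required environment and remain unchanged.
Surface form: [likunaluad].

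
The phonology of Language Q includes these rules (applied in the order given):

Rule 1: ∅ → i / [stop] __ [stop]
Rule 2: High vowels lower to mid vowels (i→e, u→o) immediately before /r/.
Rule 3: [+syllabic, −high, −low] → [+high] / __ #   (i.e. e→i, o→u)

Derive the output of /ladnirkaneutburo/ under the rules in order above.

ladnerkaneutiboru

Rule 1 (stop-cluster i-epenthesis): /t/ and /b/ form a stop–stop cluster, so [i] is inserted between them. /ladnirkaneutburo/ → ladnirkaneutiburo.
Rule 2 (pre-rhotic lowering): /i/ is a high vowel immediately before /r/, so it lowers to [e]. /u/ is a high vowel immediately before /r/, so it lowers to [o]. /ladnirkaneutiburo/ → ladnerkaneutiboro.
Rule 3 (final vowel raising): /o/ is a mid vowel in word-final position, so it raises to [u]. /ladnerkaneutiboro/ → ladnerkaneutiboru.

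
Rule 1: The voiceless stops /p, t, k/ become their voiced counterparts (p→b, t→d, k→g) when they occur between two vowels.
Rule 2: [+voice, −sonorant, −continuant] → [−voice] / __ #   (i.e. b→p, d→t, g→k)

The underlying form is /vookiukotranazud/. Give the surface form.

Rule 1 (intervocalic voicing): /k/ is a voiceless stop between vowels /o/ and /i/, so it voices to [g]. /k/ is a voiceless stop between vowels /u/ and /o/, so it voices to [g]. /vookiukotranazud/ → voogiugotranazud.
Rule 2 (final devoicing): /d/ is a voiced stop in word-final position, so it devoices to [t]. /voogiugotranazud/ → voogiugotranazut.

voogiugotranazut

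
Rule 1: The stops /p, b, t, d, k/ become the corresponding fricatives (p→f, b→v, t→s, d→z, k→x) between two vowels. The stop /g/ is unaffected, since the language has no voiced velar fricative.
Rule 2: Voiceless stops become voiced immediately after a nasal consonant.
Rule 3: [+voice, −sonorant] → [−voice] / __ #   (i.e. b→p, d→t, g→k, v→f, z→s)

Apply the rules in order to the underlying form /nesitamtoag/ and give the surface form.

Rule 1 (intervocalic spirantization): /t/ is a stop between vowels /i/ and /a/, so it spirantizes to the fricative [s]. /nesitamtoag/ → nesisamtoag.
Rule 2 (post-nasal voicing): /t/ is a voiceless stop immediately after the nasal /m/, so it voices to [d]. /nesisamtoag/ → nesisamdoag.
Rule 3 (final devoicing): /g/ is a voiced obstruent in word-final position, so it devoices to [k]. /nesisamdoag/ → nesisamdoak.

nesisamdoak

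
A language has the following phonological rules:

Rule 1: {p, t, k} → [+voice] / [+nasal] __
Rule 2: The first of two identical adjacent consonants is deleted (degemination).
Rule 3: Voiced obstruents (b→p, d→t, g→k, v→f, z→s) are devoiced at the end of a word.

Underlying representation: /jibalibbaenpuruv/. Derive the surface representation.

jibalibaenburuf

Rule 1 (post-nasal voicing): /p/ is a voiceless stop immediately after the nasal /n/, so it voices to [b]. /jibalibbaenpuruv/ → jibalibbaenburuv.
Rule 2 (degemination): /bb/ is a geminate; the first /b/ deletes. /jibalibbaenburuv/ → jibalibaenburuv.
Rule 3 (final devoicing): /v/ is a voiced obstruent in word-final position, so it devoices to [f]. /jibalibaenburuv/ → jibalibaenburuf.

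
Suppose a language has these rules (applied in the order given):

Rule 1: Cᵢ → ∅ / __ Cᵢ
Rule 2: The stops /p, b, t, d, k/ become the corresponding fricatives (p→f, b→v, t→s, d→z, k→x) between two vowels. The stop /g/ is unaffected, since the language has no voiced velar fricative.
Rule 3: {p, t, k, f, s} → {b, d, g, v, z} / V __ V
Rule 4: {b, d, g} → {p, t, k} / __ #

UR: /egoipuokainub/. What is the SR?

egoivuoxainup

Rule 1 (degemination): no segment meets the environment; /egoipuokainub/ is unchanged.
Rule 2 (intervocalic spirantization): /p/ is a stop between vowels /i/ and /u/, so it spirantizes to the fricative [f]. /k/ is a stop between vowels /o/ and /a/, so it spirantizes to the fricative [x]. /egoipuokainub/ → egoifuoxainub.
Rule 3 (intervocalic voicing): /f/ is a voiceless obstruent between vowels /i/ and /u/, so it voices to [v]. /egoifuoxainub/ → egoivuoxainub.
Rule 4 (final devoicing): /b/ is a voiced stop in word-final position, so it devoices to [p]. /egoivuoxainub/ → egoivuoxainup.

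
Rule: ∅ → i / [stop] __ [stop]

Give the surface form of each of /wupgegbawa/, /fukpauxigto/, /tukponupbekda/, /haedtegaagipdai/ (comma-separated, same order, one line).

wupigegibawa, fukipauxigito, tukiponupibekida, haeditegaagipidai

/wupgegbawa/: /p/ and /g/ form a stop–stop cluster, so [i] is inserted between them. /g/ and /b/ form a stop–stop cluster, so [i] is inserted between them. → [wupigegibawa].
/fukpauxigto/: /k/ and /p/ form a stop–stop cluster, so [i] is inserted between them. /g/ and /t/ form a stop–stop cluster, so [i] is inserted between them. → [fukipauxigito].
/tukponupbekda/: /k/ and /p/ form a stop–stop cluster, so [i] is inserted between them. /p/ and /b/ form a stop–stop cluster, so [i] is inserted between them. /k/ and /d/ form a stop–stop cluster, so [i] is inserted between them. → [tukiponupibekida].
/haedtegaagipdai/: /d/ and /t/ form a stop–stop cluster, so [i] is inserted between them. /p/ and /d/ form a stop–stop cluster, so [i] is inserted between them. → [haeditegaagipidai].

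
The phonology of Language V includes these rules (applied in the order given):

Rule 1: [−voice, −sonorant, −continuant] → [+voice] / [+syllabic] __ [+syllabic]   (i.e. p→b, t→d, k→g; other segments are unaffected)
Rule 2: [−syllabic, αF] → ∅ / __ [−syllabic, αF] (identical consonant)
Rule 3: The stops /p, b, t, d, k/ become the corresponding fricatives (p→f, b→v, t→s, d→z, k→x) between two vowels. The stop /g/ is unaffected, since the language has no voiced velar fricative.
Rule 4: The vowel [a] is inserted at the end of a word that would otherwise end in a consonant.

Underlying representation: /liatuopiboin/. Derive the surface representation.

Rule 1 (intervocalic voicing): /t/ is a voiceless stop between vowels /a/ and /u/, so it voices to [d]. /p/ is a voiceless stop between vowels /o/ and /i/, so it voices to [b]. /liatuopiboin/ → liaduobiboin.
Rule 2 (degemination): no segment meets the environment; /liaduobiboin/ is unchanged.
Rule 3 (intervocalic spirantization): /d/ is a stop between vowels /a/ and /u/, so it spirantizes to the fricative [z]. /b/ is a stop between vowels /o/ and /i/, so it spirantizes to the fricative [v]. /b/ is a stop between vowels /i/ and /o/, so it spirantizes to the fricative [v]. /liaduobiboin/ → liazuovivoin.
Rule 4 (final a-epenthesis): the form ends in the consonant /n/, so [a] is inserted word-finally. /liazuovivoin/ → liazuovivoina.

liazuovivoina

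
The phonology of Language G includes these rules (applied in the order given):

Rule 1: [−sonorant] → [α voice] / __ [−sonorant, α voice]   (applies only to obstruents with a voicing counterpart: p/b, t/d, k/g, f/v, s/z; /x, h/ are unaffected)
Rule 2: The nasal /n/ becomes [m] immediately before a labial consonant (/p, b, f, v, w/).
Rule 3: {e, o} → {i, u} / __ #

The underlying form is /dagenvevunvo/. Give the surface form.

dagemvevumvu

Rule 1 (regressive voicing assimilation): no segment meets the environment; /dagenvevunvo/ is unchanged.
Rule 2 (nasal place assimilation): /n/ precedes the labial consonant /v/, so it assimilates in place to [m]. /n/ precedes the labial consonant /v/, so it assimilates in place to [m]. /dagenvevunvo/ → dagemvevumvo.
Rule 3 (final vowel raising): /o/ is a mid vowel in word-final position, so it raises to [u]. /dagemvevumvo/ → dagemvevumvu.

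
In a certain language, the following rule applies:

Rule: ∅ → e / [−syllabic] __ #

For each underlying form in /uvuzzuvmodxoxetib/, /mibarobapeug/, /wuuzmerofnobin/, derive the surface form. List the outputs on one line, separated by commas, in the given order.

uvuzzuvmodxoxetibe, mibarobapeuge, wuuzmerofnobine

/uvuzzuvmodxoxetib/: the form ends in the consonant /b/, so [e] is inserted word-finally. → [uvuzzuvmodxoxetibe].
/mibarobapeug/: the form ends in the consonant /g/, so [e] is inserted word-finally. → [mibarobapeuge].
/wuuzmerofnobin/: the form ends in the consonant /n/, so [e] is inserted word-finally. → [wuuzmerofnobine].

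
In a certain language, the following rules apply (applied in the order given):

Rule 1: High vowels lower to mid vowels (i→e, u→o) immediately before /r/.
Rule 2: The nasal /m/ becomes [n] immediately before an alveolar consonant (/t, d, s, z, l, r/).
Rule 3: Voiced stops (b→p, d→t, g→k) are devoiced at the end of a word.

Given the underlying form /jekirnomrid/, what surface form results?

jekernonrit

Rule 1 (pre-rhotic lowering): /i/ is a high vowel immediately before /r/, so it lowers to [e]. /jekirnomrid/ → jekernomrid.
Rule 2 (nasal place assimilation): /m/ precedes the alveolar consonant /r/, so it assimilates in place to [n]. /jekernomrid/ → jekernonrid.
Rule 3 (final devoicing): /d/ is a voiced stop in word-final position, so it devoices to [t]. /jekernonrid/ → jekernonrit.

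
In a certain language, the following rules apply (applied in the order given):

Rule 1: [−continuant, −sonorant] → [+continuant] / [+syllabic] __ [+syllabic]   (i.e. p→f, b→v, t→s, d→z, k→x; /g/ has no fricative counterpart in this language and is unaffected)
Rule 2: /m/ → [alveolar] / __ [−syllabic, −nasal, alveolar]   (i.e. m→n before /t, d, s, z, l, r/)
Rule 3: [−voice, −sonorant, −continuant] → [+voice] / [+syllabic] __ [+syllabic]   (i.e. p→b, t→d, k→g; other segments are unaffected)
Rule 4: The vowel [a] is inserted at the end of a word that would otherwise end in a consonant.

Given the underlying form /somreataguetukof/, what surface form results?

Rule 1 (intervocalic spirantization): /t/ is a stop between vowels /a/ and /a/, so it spirantizes to the fricative [s]. /t/ is a stop between vowels /e/ and /u/, so it spirantizes to the fricative [s]. /k/ is a stop between vowels /u/ and /o/, so it spirantizes to the fricative [x]. /somreataguetukof/ → somreasaguesuxof.
Rule 2 (nasal place assimilation): /m/ precedes the alveolar consonant /r/, so it assimilates in place to [n]. /somreasaguesuxof/ → sonreasaguesuxof.
Rule 3 (intervocalic voicing): no segment meets the environment; /sonreasaguesuxof/ is unchanged.
Rule 4 (final a-epenthesis): the form ends in the consonant /f/, so [a] is inserted word-finally. /sonreasaguesuxof/ → sonreasaguesuxofa.

sonreasaguesuxofa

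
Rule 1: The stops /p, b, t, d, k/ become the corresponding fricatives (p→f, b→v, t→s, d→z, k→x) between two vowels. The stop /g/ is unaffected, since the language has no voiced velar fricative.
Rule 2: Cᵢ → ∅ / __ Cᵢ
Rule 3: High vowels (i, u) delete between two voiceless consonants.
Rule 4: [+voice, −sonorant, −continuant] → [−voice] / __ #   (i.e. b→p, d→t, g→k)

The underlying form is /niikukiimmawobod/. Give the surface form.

Rule 1 (intervocalic spirantization): /k/ is a stop between vowels /i/ and /u/, so it spirantizes to the fricative [x]. /k/ is a stop between vowels /u/ and /i/, so it spirantizes to the fricative [x]. /b/ is a stop between vowels /o/ and /o/, so it spirantizes to the fricative [v]. /niikukiimmawobod/ → niixuxiimmawovod.
Rule 2 (degemination): /mm/ is a geminate; the first /m/ deletes. /niixuxiimmawovod/ → niixuxiimawovod.
Rule 3 (high vowel syncope): /u/ is a high vowel flanked by voiceless consonants /x/ and /x/, so it deletes. /niixuxiimawovod/ → niixxiimawovod.
Rule 4 (final devoicing): /d/ is a voiced stop in word-final position, so it devoices to [t]. /niixxiimawovod/ → niixxiimawovot.

niixxiimawovot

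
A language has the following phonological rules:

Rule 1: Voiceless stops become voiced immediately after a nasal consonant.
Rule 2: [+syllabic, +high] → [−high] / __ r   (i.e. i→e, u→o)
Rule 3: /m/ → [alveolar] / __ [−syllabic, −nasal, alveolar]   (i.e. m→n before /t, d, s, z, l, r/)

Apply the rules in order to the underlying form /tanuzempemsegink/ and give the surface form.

tanuzembenseging

Rule 1 (post-nasal voicing): /p/ is a voiceless stop immediately after the nasal /m/, so it voices to [b]. /k/ is a voiceless stop immediately after the nasal /n/, so it voices to [g]. /tanuzempemsegink/ → tanuzembemseging.
Rule 2 (pre-rhotic lowering): no segment meets the environment; /tanuzembemseging/ is unchanged.
Rule 3 (nasal place assimilation): /m/ precedes the alveolar consonant /s/, so it assimilates in place to [n]. /tanuzembemseging/ → tanuzembenseging.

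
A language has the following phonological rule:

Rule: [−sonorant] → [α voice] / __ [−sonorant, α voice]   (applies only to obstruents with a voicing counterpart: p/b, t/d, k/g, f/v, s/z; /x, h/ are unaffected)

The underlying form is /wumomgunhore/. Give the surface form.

No segment of /wumomgunhore/ meets the structural description of the rule, so the form surfaces unchanged.

wumomgunhore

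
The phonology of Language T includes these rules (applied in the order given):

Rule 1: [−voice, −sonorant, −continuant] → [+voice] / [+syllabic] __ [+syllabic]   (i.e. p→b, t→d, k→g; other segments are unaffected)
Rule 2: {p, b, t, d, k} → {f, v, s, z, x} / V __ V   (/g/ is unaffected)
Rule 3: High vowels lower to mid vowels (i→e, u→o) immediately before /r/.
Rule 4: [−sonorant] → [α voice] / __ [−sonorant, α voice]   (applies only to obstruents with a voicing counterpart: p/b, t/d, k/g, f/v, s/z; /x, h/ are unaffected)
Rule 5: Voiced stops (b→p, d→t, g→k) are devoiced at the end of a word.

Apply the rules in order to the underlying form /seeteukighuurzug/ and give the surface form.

seezeugikhuorzuk

Rule 1 (intervocalic voicing): /t/ is a voiceless stop between vowels /e/ and /e/, so it voices to [d]. /k/ is a voiceless stop between vowels /u/ and /i/, so it voices to [g]. /seeteukighuurzug/ → seedeugighuurzug.
Rule 2 (intervocalic spirantization): /d/ is a stop between vowels /e/ and /e/, so it spirantizes to the fricative [z]. /seedeugighuurzug/ → seezeugighuurzug.
Rule 3 (pre-rhotic lowering): /u/ is a high vowel immediately before /r/, so it lowers to [o]. /seezeugighuurzug/ → seezeugighuorzug.
Rule 4 (regressive voicing assimilation): /g/ precedes the voiceless obstruent /h/, so it devoices to [k] by assimilation. /seezeugighuorzug/ → seezeugikhuorzug.
Rule 5 (final devoicing): /g/ is a voiced stop in word-final position, so it devoices to [k]. /seezeugikhuorzug/ → seezeugikhuorzuk.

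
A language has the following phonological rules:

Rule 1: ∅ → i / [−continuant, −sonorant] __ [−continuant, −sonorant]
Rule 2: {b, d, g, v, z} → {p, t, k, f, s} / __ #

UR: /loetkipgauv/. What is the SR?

loetikipigauf

Rule 1 (stop-cluster i-epenthesis): /t/ and /k/ form a stop–stop cluster, so [i] is inserted between them. /p/ and /g/ form a stop–stop cluster, so [i] is inserted between them. /loetkipgauv/ → loetikipigauv.
Rule 2 (final devoicing): /v/ is a voiced obstruent in word-final position, so it devoices to [f]. /loetikipigauv/ → loetikipigauf.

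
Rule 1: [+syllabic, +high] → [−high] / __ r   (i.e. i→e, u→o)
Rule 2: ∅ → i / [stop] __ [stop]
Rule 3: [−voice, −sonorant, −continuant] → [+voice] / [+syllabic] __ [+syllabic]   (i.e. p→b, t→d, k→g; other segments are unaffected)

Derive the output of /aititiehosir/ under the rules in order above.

Rule 1 (pre-rhotic lowering): /i/ is a high vowel immediately before /r/, so it lowers to [e]. /aititiehosir/ → aititiehoser.
Rule 2 (stop-cluster i-epenthesis): no segment meets the environment; /aititiehoser/ is unchanged.
Rule 3 (intervocalic voicing): /t/ is a voiceless stop between vowels /i/ and /i/, so it voices to [d]. /t/ is a voiceless stop between vowels /i/ and /i/, so it voices to [d]. /aititiehoser/ → aididiehoser.

aididiehoser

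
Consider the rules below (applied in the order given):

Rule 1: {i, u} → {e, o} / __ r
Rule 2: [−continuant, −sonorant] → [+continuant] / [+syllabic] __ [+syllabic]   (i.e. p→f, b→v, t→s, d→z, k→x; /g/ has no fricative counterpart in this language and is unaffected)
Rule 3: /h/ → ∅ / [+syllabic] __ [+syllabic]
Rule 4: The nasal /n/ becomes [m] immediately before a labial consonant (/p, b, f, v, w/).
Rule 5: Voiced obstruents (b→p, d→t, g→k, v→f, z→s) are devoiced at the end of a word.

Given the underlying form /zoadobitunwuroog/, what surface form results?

Rule 1 (pre-rhotic lowering): /u/ is a high vowel immediately before /r/, so it lowers to [o]. /zoadobitunwuroog/ → zoadobitunworoog.
Rule 2 (intervocalic spirantization): /d/ is a stop between vowels /a/ and /o/, so it spirantizes to the fricative [z]. /b/ is a stop between vowels /o/ and /i/, so it spirantizes to the fricative [v]. /t/ is a stop between vowels /i/ and /u/, so it spirantizes to the fricative [s]. /zoadobitunworoog/ → zoazovisunworoog.
Rule 3 (intervocalic h-deletion): no segment meets the environment; /zoazovisunworoog/ is unchanged.
Rule 4 (nasal place assimilation): /n/ precedes the labial consonant /w/, so it assimilates in place to [m]. /zoazovisunworoog/ → zoazovisumworoog.
Rule 5 (final devoicing): /g/ is a voiced obstruent in word-final position, so it devoices to [k]. /zoazovisumworoog/ → zoazovisumworook.

zoazovisumworook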